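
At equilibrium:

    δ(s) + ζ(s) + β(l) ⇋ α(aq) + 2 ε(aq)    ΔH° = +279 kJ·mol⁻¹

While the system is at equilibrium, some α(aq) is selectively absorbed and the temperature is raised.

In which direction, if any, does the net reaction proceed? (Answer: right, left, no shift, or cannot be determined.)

Removing α (aq), a product, drives the reaction to the right.
The forward reaction is endothermic. Raising T favours the endothermic direction — shift to the right.
All effects act in the same direction — net shift to the right.

right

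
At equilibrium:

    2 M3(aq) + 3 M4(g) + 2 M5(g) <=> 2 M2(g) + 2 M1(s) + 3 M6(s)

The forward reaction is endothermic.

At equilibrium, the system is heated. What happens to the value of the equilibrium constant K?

K depends on temperature via the van 't Hoff relation. The forward reaction is endothermic, so raising T increases K.

increases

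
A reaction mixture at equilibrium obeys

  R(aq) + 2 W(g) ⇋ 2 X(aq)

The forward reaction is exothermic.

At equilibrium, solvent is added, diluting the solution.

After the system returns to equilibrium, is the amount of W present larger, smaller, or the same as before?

Dilution lowers every aqueous concentration by the same factor. Δn_aq = 2 − 1 = +1, so the system shifts toward the side with more dissolved moles — to the right.
The net shift is to the right. W is a reactant, so its amount decreases.

decreases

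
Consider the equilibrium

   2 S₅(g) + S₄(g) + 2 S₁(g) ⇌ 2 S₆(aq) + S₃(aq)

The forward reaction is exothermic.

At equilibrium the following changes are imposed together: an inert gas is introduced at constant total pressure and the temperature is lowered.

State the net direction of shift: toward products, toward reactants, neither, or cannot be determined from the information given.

Adding inert gas at constant total pressure expands the volume and lowers every reacting partial pressure. With Δn_gas = 0 − 5 = -5, Q moves away from K toward the side with fewer gas moles, so the system shifts toward the side with more gas moles — to the left.
The forward reaction is exothermic. Lowering T favours the exothermic direction — shift to the right.
The individual effects push in opposite directions; without quantitative information the net direction cannot be determined.

cannot be determined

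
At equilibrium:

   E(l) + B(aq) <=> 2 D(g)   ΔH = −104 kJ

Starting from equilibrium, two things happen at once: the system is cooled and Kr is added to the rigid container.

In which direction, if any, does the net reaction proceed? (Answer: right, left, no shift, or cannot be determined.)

right

The forward reaction is exothermic. Lowering T favours the exothermic direction — shift to the right.
At constant volume, adding an inert gas leaves every reacting species' partial pressure unchanged, so Q is unchanged — no shift from this change.
Only the nonzero effect(s) matter; the net shift is to the right.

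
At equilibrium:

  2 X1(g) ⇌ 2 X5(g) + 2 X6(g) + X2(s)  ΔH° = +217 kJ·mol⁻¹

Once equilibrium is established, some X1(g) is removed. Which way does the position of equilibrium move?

Removing X1 (g), a reactant, drives the reaction to the left.

left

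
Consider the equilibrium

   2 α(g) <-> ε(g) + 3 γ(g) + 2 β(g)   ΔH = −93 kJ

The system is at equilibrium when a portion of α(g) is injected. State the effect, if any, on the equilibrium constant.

The equilibrium constant depends only on temperature. This perturbation may move the position of equilibrium, but since T is unchanged, K itself is unchanged.

unchanged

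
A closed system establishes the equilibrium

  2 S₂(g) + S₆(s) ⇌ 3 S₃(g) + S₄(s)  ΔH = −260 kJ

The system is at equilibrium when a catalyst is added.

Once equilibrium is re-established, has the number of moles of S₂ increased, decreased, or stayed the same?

A catalyst speeds both forward and reverse rates equally; it changes neither Q nor K — no shift from this change.
No net shift occurs, so the amount of S₂ is unchanged.

unchanged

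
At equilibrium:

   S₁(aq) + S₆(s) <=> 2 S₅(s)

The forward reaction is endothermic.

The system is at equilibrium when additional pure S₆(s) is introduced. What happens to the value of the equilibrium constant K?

The equilibrium constant depends only on temperature. This perturbation changes neither the position of equilibrium nor K.

unchanged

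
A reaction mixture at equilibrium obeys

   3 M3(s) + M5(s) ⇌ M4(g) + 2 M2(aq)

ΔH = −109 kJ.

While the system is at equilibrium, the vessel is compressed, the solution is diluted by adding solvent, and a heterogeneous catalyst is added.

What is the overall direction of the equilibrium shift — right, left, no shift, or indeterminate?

cannot be determined

Gas moles: reactants 0, products 1 (Δn_gas = +1). Compression shifts the system toward the side with fewer moles of gas — to the left.
Dilution lowers every aqueous concentration by the same factor. Δn_aq = 2 − 0 = +2, so the system shifts toward the side with more dissolved moles — to the right.
A catalyst speeds both forward and reverse rates equally; it changes neither Q nor K — no shift from this change.
The individual effects push in opposite directions; without quantitative information the net direction cannot be determined.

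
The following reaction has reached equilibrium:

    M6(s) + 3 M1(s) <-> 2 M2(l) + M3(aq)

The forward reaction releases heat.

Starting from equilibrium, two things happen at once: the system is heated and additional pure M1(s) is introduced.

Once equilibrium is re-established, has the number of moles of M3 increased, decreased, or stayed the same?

The forward reaction is exothermic. Raising T favours the endothermic direction — shift to the left.
M1 is a pure solid; its activity is 1 regardless of amount, so Q is unaffected — no shift from this change.
The net shift is to the left. M3 is a product, so its amount decreases.

decreases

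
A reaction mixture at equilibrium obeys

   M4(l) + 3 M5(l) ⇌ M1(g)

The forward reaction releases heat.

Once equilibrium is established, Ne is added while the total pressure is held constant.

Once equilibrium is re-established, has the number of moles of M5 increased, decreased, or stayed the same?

Adding inert gas at constant total pressure expands the volume and lowers every reacting partial pressure. With Δn_gas = 1 − 0 = +1, Q moves away from K toward the side with fewer gas moles, so the system shifts toward the side with more gas moles — to the right.
The net shift is to the right. M5 is a reactant, so its amount decreases.

decreases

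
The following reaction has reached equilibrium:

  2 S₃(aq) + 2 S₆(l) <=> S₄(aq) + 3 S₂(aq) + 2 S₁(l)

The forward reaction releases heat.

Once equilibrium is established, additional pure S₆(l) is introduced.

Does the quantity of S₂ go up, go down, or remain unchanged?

S₆ is a pure liquid; its activity is 1 regardless of amount, so Q is unaffected — no shift from this change.
No net shift occurs, so the amount of S₂ is unchanged.

unchanged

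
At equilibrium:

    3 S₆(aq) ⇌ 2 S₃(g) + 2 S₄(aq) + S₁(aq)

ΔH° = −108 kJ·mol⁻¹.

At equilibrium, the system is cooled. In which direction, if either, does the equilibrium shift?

right

The forward reaction is exothermic. Lowering T favours the exothermic direction — shift to the right.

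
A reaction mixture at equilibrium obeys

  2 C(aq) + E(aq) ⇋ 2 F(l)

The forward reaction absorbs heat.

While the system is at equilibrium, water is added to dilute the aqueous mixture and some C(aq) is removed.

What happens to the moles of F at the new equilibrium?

Dilution lowers every aqueous concentration by the same factor. Δn_aq = 0 − 3 = -3, so the system shifts toward the side with more dissolved moles — to the left.
Removing C (aq), a reactant, drives the reaction to the left.
The net shift is to the left. F is a product, so its amount decreases.

decreases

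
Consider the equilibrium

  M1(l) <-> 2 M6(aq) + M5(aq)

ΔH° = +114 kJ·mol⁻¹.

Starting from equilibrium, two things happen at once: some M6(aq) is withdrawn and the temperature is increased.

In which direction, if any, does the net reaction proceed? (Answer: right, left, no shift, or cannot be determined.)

right

Removing M6 (aq), a product, drives the reaction to the right.
The forward reaction is endothermic. Raising T favours the endothermic direction — shift to the right.
All effects act in the same direction — net shift to the right.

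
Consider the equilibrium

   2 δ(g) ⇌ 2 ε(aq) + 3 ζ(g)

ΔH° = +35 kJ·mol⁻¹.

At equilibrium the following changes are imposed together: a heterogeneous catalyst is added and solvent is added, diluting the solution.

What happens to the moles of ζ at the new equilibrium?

increases

A catalyst speeds both forward and reverse rates equally; it changes neither Q nor K — no shift from this change.
Dilution lowers every aqueous concentration by the same factor. Δn_aq = 2 − 0 = +2, so the system shifts toward the side with more dissolved moles — to the right.
The net shift is to the right. ζ is a product, so its amount increases.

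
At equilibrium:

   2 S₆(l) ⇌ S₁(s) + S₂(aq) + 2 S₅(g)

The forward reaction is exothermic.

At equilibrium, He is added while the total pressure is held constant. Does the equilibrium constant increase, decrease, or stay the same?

The equilibrium constant depends only on temperature. This perturbation may move the position of equilibrium, but since T is unchanged, K itself is unchanged.

unchanged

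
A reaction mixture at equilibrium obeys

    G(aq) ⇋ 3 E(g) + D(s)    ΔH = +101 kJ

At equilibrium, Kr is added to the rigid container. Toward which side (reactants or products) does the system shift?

no shift

At constant volume, adding an inert gas leaves every reacting species' partial pressure unchanged, so Q is unchanged — no shift from this change.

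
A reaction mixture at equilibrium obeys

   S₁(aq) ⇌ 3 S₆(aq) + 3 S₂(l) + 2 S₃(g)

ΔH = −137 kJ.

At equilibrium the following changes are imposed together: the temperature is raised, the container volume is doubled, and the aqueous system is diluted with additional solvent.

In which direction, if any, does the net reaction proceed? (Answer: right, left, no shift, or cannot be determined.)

The forward reaction is exothermic. Raising T favours the endothermic direction — shift to the left.
Gas moles: reactants 0, products 2 (Δn_gas = +2). Expansion shifts the system toward the side with more moles of gas — to the right.
Dilution lowers every aqueous concentration by the same factor. Δn_aq = 3 − 1 = +2, so the system shifts toward the side with more dissolved moles — to the right.
The individual effects push in opposite directions; without quantitative information the net direction cannot be determined.

cannot be determined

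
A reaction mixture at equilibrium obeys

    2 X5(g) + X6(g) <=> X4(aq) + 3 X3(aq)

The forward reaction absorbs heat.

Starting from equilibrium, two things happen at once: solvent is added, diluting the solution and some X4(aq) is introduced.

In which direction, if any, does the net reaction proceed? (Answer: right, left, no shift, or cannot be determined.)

Dilution lowers every aqueous concentration by the same factor. Δn_aq = 4 − 0 = +4, so the system shifts toward the side with more dissolved moles — to the right.
Adding X4 (aq), a product, drives the reaction to the left.
The individual effects push in opposite directions; without quantitative information the net direction cannot be determined.

cannot be determined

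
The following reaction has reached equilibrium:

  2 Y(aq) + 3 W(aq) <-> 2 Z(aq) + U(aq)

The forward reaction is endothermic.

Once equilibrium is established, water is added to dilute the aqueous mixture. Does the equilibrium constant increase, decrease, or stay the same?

The equilibrium constant depends only on temperature. This perturbation may move the position of equilibrium, but since T is unchanged, K itself is unchanged.

unchanged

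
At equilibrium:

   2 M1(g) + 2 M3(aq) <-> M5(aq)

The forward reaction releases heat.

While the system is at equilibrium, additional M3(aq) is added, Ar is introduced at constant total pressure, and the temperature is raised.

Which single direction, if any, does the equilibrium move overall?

Adding M3 (aq), a reactant, drives the reaction to the right.
Adding inert gas at constant total pressure expands the volume and lowers every reacting partial pressure. With Δn_gas = 0 − 2 = -2, Q moves away from K toward the side with fewer gas moles, so the system shifts toward the side with more gas moles — to the left.
The forward reaction is exothermic. Raising T favours the endothermic direction — shift to the left.
The individual effects push in opposite directions; without quantitative information the net direction cannot be determined.

cannot be determined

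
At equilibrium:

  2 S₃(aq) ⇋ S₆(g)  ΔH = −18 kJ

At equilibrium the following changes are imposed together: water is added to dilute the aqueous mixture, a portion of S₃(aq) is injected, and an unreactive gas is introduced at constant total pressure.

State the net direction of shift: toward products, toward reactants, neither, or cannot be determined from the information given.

Dilution lowers every aqueous concentration by the same factor. Δn_aq = 0 − 2 = -2, so the system shifts toward the side with more dissolved moles — to the left.
Adding S₃ (aq), a reactant, drives the reaction to the right.
Adding inert gas at constant total pressure expands the volume and lowers every reacting partial pressure. With Δn_gas = 1 − 0 = +1, Q moves away from K toward the side with fewer gas moles, so the system shifts toward the side with more gas moles — to the right.
The individual effects push in opposite directions; without quantitative information the net direction cannot be determined.

cannot be determined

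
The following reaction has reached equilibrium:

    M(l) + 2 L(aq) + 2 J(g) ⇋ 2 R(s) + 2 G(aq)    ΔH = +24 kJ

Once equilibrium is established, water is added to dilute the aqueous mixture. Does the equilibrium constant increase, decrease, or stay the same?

unchanged

The equilibrium constant depends only on temperature. This perturbation changes neither the position of equilibrium nor K.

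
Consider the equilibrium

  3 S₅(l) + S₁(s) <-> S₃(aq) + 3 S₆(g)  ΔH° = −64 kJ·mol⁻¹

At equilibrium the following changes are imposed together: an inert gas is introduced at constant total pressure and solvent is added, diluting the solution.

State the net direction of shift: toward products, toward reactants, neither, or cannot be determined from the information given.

right

Adding inert gas at constant total pressure expands the volume and lowers every reacting partial pressure. With Δn_gas = 3 − 0 = +3, Q moves away from K toward the side with fewer gas moles, so the system shifts toward the side with more gas moles — to the right.
Dilution lowers every aqueous concentration by the same factor. Δn_aq = 1 − 0 = +1, so the system shifts toward the side with more dissolved moles — to the right.
All effects act in the same direction — net shift to the right.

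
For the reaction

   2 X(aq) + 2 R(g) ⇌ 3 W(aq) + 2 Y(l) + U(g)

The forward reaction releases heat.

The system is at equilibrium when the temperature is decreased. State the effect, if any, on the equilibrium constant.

K depends on temperature via the van 't Hoff relation. The forward reaction is exothermic, so lowering T increases K.

increases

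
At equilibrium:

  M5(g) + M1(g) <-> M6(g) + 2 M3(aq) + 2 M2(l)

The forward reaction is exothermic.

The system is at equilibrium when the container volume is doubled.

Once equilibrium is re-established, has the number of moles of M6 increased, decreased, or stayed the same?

Gas moles: reactants 2, products 1 (Δn_gas = -1). Expansion shifts the system toward the side with more moles of gas — to the left.
The net shift is to the left. M6 is a product, so its amount decreases.

decreases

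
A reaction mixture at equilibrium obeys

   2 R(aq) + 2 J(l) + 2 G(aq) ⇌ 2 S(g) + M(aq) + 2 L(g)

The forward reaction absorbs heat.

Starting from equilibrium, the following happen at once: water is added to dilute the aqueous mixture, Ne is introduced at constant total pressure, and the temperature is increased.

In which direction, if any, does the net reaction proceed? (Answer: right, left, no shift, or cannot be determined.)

cannot be determined

Dilution lowers every aqueous concentration by the same factor. Δn_aq = 1 − 4 = -3, so the system shifts toward the side with more dissolved moles — to the left.
Adding inert gas at constant total pressure expands the volume and lowers every reacting partial pressure. With Δn_gas = 4 − 0 = +4, Q moves away from K toward the side with fewer gas moles, so the system shifts toward the side with more gas moles — to the right.
The forward reaction is endothermic. Raising T favours the endothermic direction — shift to the right.
The individual effects push in opposite directions; without quantitative information the net direction cannot be determined.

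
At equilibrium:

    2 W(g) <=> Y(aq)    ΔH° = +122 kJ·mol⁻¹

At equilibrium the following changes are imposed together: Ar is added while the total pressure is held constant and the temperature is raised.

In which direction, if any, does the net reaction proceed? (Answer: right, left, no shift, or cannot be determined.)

Adding inert gas at constant total pressure expands the volume and lowers every reacting partial pressure. With Δn_gas = 0 − 2 = -2, Q moves away from K toward the side with fewer gas moles, so the system shifts toward the side with more gas moles — to the left.
The forward reaction is endothermic. Raising T favours the endothermic direction — shift to the right.
The individual effects push in opposite directions; without quantitative information the net direction cannot be determined.

cannot be determined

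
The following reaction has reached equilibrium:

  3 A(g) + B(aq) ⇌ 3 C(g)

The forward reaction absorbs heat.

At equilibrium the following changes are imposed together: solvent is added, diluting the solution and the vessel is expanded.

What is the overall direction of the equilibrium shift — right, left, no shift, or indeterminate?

left

Dilution lowers every aqueous concentration by the same factor. Δn_aq = 0 − 1 = -1, so the system shifts toward the side with more dissolved moles — to the left.
Gas moles: reactants 3, products 3. Δn_gas = 0, so a volume change leaves Q equal to K — no shift from this change.
Only the nonzero effect(s) matter; the net shift is to the left.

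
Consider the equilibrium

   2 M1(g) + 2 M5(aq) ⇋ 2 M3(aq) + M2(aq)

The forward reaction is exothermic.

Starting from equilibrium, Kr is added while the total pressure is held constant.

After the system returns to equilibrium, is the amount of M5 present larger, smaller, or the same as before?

increases

Adding inert gas at constant total pressure expands the volume and lowers every reacting partial pressure. With Δn_gas = 0 − 2 = -2, Q moves away from K toward the side with fewer gas moles, so the system shifts toward the side with more gas moles — to the left.
The net shift is to the left. M5 is a reactant, so its amount increases.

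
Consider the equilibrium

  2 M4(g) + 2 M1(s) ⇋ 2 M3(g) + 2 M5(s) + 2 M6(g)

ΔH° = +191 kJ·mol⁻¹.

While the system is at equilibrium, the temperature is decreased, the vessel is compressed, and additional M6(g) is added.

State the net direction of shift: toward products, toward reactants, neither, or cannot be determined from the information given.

left

The forward reaction is endothermic. Lowering T favours the exothermic direction — shift to the left.
Gas moles: reactants 2, products 4 (Δn_gas = +2). Compression shifts the system toward the side with fewer moles of gas — to the left.
Adding M6 (g), a product, drives the reaction to the left.
All effects act in the same direction — net shift to the left.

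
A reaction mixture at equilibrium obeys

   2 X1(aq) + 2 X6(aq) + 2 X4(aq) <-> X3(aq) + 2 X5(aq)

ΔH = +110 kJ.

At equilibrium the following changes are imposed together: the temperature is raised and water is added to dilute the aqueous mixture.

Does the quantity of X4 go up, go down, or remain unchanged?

cannot be determined

The forward reaction is endothermic. Raising T favours the endothermic direction — shift to the right.
Dilution lowers every aqueous concentration by the same factor. Δn_aq = 3 − 6 = -3, so the system shifts toward the side with more dissolved moles — to the left.
The two effects oppose each other, so the net shift — and hence the change in X4 — cannot be determined from the given information.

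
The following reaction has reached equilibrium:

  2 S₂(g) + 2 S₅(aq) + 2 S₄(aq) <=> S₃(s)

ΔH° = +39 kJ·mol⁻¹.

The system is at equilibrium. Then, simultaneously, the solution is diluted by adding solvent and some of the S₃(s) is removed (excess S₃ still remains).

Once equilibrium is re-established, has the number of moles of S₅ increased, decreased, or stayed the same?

increases

Dilution lowers every aqueous concentration by the same factor. Δn_aq = 0 − 4 = -4, so the system shifts toward the side with more dissolved moles — to the left.
S₃ is a pure solid; its activity is 1 regardless of amount, so Q is unaffected — no shift from this change.
The net shift is to the left. S₅ is a reactant, so its amount increases.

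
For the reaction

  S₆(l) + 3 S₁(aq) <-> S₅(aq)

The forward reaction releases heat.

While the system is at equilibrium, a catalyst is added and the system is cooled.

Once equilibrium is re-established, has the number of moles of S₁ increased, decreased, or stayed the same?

A catalyst speeds both forward and reverse rates equally; it changes neither Q nor K — no shift from this change.
The forward reaction is exothermic. Lowering T favours the exothermic direction — shift to the right.
The net shift is to the right. S₁ is a reactant, so its amount decreases.

decreases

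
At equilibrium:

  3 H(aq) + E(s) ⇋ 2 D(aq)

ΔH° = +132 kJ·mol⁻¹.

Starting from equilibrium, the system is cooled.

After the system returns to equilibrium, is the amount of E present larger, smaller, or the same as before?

The forward reaction is endothermic. Lowering T favours the exothermic direction — shift to the left.
The net shift is to the left. E is a reactant, so its amount increases.

increases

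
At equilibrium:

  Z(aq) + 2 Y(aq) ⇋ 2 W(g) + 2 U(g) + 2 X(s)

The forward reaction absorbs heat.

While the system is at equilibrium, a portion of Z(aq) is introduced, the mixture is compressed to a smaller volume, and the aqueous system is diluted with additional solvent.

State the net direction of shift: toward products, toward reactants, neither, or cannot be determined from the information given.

cannot be determined

Adding Z (aq), a reactant, drives the reaction to the right.
Gas moles: reactants 0, products 4 (Δn_gas = +4). Compression shifts the system toward the side with fewer moles of gas — to the left.
Dilution lowers every aqueous concentration by the same factor. Δn_aq = 0 − 3 = -3, so the system shifts toward the side with more dissolved moles — to the left.
The individual effects push in opposite directions; without quantitative information the net direction cannot be determined.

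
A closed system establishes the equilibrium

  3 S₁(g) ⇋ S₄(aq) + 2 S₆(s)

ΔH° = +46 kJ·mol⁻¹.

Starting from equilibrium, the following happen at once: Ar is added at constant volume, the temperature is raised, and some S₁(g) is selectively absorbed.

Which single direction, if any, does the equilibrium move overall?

cannot be determined

At constant volume, adding an inert gas leaves every reacting species' partial pressure unchanged, so Q is unchanged — no shift from this change.
The forward reaction is endothermic. Raising T favours the endothermic direction — shift to the right.
Removing S₁ (g), a reactant, drives the reaction to the left.
The individual effects push in opposite directions; without quantitative information the net direction cannot be determined.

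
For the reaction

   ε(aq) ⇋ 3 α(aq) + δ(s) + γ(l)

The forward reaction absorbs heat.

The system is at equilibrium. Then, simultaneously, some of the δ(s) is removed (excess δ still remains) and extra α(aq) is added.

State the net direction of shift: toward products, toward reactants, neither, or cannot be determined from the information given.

left

δ is a pure solid; its activity is 1 regardless of amount, so Q is unaffected — no shift from this change.
Adding α (aq), a product, drives the reaction to the left.
Only the nonzero effect(s) matter; the net shift is to the left.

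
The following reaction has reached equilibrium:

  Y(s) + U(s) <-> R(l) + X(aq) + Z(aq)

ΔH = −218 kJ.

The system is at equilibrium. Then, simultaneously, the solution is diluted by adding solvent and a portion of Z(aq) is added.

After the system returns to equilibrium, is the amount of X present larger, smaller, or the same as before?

Dilution lowers every aqueous concentration by the same factor. Δn_aq = 2 − 0 = +2, so the system shifts toward the side with more dissolved moles — to the right.
Adding Z (aq), a product, drives the reaction to the left.
The two effects oppose each other, so the net shift — and hence the change in X — cannot be determined from the given information.

cannot be determined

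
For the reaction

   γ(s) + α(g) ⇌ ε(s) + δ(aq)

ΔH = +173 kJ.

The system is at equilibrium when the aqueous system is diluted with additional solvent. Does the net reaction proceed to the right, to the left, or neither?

Dilution lowers every aqueous concentration by the same factor. Δn_aq = 1 − 0 = +1, so the system shifts toward the side with more dissolved moles — to the right.

right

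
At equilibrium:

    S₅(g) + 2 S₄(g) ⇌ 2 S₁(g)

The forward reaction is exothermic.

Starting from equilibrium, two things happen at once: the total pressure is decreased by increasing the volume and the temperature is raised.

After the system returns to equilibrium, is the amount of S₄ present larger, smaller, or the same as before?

increases

Gas moles: reactants 3, products 2 (Δn_gas = -1). Expansion shifts the system toward the side with more moles of gas — to the left.
The forward reaction is exothermic. Raising T favours the endothermic direction — shift to the left.
The net shift is to the left. S₄ is a reactant, so its amount increases.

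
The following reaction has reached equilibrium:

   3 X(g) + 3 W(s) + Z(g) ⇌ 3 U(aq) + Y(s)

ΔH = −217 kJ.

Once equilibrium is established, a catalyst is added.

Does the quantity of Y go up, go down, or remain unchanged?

A catalyst speeds both forward and reverse rates equally; it changes neither Q nor K — no shift from this change.
No net shift occurs, so the amount of Y is unchanged.

unchanged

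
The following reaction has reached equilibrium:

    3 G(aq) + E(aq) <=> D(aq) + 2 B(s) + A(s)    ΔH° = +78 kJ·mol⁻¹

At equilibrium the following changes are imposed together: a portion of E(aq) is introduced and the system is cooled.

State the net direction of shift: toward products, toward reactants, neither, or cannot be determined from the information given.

Adding E (aq), a reactant, drives the reaction to the right.
The forward reaction is endothermic. Lowering T favours the exothermic direction — shift to the left.
The individual effects push in opposite directions; without quantitative information the net direction cannot be determined.

cannot be determined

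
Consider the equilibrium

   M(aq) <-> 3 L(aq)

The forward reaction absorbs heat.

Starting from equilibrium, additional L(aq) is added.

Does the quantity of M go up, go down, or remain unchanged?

Adding L (aq), a product, drives the reaction to the left.
The net shift is to the left. M is a reactant, so its amount increases.

increases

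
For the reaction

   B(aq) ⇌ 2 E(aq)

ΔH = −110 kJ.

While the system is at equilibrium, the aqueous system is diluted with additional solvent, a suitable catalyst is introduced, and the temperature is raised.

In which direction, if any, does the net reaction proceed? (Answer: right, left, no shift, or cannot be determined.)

cannot be determined

Dilution lowers every aqueous concentration by the same factor. Δn_aq = 2 − 1 = +1, so the system shifts toward the side with more dissolved moles — to the right.
A catalyst speeds both forward and reverse rates equally; it changes neither Q nor K — no shift from this change.
The forward reaction is exothermic. Raising T favours the endothermic direction — shift to the left.
The individual effects push in opposite directions; without quantitative information the net direction cannot be determined.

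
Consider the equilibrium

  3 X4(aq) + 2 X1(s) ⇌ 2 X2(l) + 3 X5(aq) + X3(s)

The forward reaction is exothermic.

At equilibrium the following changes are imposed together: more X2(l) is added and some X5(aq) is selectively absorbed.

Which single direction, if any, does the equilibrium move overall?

right

X2 is a pure liquid; its activity is 1 regardless of amount, so Q is unaffected — no shift from this change.
Removing X5 (aq), a product, drives the reaction to the right.
Only the nonzero effect(s) matter; the net shift is to the right.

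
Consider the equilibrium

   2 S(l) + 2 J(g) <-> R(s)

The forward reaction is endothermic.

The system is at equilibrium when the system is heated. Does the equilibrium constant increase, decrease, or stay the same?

increases

K depends on temperature via the van 't Hoff relation. The forward reaction is endothermic, so raising T increases K.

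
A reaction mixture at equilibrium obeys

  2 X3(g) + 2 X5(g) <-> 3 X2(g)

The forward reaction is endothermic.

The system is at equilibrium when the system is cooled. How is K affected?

decreases

K depends on temperature via the van 't Hoff relation. The forward reaction is endothermic, so lowering T decreases K.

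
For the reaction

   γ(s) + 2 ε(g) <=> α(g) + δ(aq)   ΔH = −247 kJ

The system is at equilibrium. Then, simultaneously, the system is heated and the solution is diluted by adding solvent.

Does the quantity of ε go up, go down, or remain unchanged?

cannot be determined

The forward reaction is exothermic. Raising T favours the endothermic direction — shift to the left.
Dilution lowers every aqueous concentration by the same factor. Δn_aq = 1 − 0 = +1, so the system shifts toward the side with more dissolved moles — to the right.
The two effects oppose each other, so the net shift — and hence the change in ε — cannot be determined from the given information.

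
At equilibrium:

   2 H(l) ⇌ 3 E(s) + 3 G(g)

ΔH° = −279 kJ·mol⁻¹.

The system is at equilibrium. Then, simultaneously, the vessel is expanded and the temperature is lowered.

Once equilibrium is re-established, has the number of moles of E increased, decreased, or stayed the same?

increases

Gas moles: reactants 0, products 3 (Δn_gas = +3). Expansion shifts the system toward the side with more moles of gas — to the right.
The forward reaction is exothermic. Lowering T favours the exothermic direction — shift to the right.
The net shift is to the right. E is a product, so its amount increases.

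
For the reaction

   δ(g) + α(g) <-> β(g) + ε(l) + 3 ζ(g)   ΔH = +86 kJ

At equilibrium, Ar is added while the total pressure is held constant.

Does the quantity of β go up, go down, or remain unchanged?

increases

Adding inert gas at constant total pressure expands the volume and lowers every reacting partial pressure. With Δn_gas = 4 − 2 = +2, Q moves away from K toward the side with fewer gas moles, so the system shifts toward the side with more gas moles — to the right.
The net shift is to the right. β is a product, so its amount increases.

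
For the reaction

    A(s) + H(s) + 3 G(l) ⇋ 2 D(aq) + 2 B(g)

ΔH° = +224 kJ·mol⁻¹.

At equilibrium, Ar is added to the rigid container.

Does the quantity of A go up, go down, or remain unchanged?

unchanged

At constant volume, adding an inert gas leaves every reacting species' partial pressure unchanged, so Q is unchanged — no shift from this change.
No net shift occurs, so the amount of A is unchanged.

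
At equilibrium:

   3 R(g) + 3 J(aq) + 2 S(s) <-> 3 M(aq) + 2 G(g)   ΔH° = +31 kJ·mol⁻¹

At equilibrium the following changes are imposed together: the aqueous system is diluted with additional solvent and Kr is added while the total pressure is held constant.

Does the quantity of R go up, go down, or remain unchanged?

increases

Dilution scales every aqueous concentration by the same factor. Δn_aq = 3 − 3 = 0, so Q is unchanged — no shift.
Adding inert gas at constant total pressure expands the volume and lowers every reacting partial pressure. With Δn_gas = 2 − 3 = -1, Q moves away from K toward the side with fewer gas moles, so the system shifts toward the side with more gas moles — to the left.
The net shift is to the left. R is a reactant, so its amount increases.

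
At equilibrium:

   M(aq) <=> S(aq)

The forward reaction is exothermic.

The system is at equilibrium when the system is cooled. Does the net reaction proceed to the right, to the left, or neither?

right

The forward reaction is exothermic. Lowering T favours the exothermic direction — shift to the right.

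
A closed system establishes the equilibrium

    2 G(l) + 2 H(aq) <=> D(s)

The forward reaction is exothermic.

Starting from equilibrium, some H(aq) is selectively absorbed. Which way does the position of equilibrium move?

Removing H (aq), a reactant, drives the reaction to the left.

left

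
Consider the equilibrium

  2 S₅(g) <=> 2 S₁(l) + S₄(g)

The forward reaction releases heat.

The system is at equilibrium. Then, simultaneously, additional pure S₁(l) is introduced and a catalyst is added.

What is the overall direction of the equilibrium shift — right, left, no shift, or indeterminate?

S₁ is a pure liquid; its activity is 1 regardless of amount, so Q is unaffected — no shift from this change.
A catalyst speeds both forward and reverse rates equally; it changes neither Q nor K — no shift from this change.
None of the changes alters Q relative to K, so there is no net shift.

no shift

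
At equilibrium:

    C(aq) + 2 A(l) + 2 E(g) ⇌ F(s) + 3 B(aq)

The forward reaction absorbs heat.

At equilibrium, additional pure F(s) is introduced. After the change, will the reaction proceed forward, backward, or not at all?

no shift

F is a pure solid; its activity is 1 regardless of amount, so Q is unaffected — no shift from this change.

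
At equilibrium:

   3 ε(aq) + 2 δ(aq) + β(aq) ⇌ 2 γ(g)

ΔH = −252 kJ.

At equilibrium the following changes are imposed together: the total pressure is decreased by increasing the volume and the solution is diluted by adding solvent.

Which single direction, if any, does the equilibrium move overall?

Gas moles: reactants 0, products 2 (Δn_gas = +2). Expansion shifts the system toward the side with more moles of gas — to the right.
Dilution lowers every aqueous concentration by the same factor. Δn_aq = 0 − 6 = -6, so the system shifts toward the side with more dissolved moles — to the left.
The individual effects push in opposite directions; without quantitative information the net direction cannot be determined.

cannot be determined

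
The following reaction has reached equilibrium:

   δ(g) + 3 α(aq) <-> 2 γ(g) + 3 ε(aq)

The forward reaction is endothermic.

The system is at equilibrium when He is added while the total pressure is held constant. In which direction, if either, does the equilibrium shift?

right

Adding inert gas at constant total pressure expands the volume and lowers every reacting partial pressure. With Δn_gas = 2 − 1 = +1, Q moves away from K toward the side with fewer gas moles, so the system shifts toward the side with more gas moles — to the right.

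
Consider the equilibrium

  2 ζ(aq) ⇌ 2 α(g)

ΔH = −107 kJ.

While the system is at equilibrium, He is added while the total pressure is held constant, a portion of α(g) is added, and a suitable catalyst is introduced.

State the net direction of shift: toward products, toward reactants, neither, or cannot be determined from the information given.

Adding inert gas at constant total pressure expands the volume and lowers every reacting partial pressure. With Δn_gas = 2 − 0 = +2, Q moves away from K toward the side with fewer gas moles, so the system shifts toward the side with more gas moles — to the right.
Adding α (g), a product, drives the reaction to the left.
A catalyst speeds both forward and reverse rates equally; it changes neither Q nor K — no shift from this change.
The individual effects push in opposite directions; without quantitative information the net direction cannot be determined.

cannot be determined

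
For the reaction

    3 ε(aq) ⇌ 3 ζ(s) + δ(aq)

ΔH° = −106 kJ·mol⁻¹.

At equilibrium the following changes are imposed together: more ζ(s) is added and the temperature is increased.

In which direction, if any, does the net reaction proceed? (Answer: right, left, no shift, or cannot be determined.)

left

ζ is a pure solid; its activity is 1 regardless of amount, so Q is unaffected — no shift from this change.
The forward reaction is exothermic. Raising T favours the endothermic direction — shift to the left.
Only the nonzero effect(s) matter; the net shift is to the left.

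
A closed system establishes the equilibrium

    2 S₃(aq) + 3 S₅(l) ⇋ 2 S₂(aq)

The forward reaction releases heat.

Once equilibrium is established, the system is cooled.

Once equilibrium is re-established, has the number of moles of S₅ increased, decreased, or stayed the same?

The forward reaction is exothermic. Lowering T favours the exothermic direction — shift to the right.
The net shift is to the right. S₅ is a reactant, so its amount decreases.

decreases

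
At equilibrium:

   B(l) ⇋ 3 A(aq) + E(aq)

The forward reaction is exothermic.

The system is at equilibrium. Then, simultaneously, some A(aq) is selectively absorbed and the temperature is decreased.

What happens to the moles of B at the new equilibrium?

Removing A (aq), a product, drives the reaction to the right.
The forward reaction is exothermic. Lowering T favours the exothermic direction — shift to the right.
The net shift is to the right. B is a reactant, so its amount decreases.

decreases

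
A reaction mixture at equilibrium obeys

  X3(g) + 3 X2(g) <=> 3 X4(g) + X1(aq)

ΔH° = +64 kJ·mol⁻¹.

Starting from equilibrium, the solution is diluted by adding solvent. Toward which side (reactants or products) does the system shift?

right

Dilution lowers every aqueous concentration by the same factor. Δn_aq = 1 − 0 = +1, so the system shifts toward the side with more dissolved moles — to the right.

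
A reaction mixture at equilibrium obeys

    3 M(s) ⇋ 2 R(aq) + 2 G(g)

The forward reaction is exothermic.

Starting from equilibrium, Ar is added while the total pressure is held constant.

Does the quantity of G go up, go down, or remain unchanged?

Adding inert gas at constant total pressure expands the volume and lowers every reacting partial pressure. With Δn_gas = 2 − 0 = +2, Q moves away from K toward the side with fewer gas moles, so the system shifts toward the side with more gas moles — to the right.
The net shift is to the right. G is a product, so its amount increases.

increases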